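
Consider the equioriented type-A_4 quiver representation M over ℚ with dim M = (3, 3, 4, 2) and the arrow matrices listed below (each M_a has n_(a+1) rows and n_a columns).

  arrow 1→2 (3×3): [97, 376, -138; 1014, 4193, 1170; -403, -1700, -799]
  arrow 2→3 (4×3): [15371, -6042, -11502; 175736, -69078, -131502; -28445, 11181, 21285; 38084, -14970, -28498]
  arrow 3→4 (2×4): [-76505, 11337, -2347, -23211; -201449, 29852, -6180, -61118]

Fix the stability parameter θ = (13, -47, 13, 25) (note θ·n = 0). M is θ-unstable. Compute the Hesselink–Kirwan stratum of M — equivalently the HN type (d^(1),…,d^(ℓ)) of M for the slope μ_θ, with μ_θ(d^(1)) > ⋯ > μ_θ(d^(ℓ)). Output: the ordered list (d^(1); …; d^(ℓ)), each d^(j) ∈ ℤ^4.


Barcode: M ≅ I[1,2], I[1,4]^2, I[3,3]^2. HN layers by μ_θ (3 steps, strictly decreasing):
  μ^(1)=25; μ^(2)=13; μ^(3)=-17

((0, 0, 0, 2); (0, 0, 4, 0); (3, 3, 0, 0))


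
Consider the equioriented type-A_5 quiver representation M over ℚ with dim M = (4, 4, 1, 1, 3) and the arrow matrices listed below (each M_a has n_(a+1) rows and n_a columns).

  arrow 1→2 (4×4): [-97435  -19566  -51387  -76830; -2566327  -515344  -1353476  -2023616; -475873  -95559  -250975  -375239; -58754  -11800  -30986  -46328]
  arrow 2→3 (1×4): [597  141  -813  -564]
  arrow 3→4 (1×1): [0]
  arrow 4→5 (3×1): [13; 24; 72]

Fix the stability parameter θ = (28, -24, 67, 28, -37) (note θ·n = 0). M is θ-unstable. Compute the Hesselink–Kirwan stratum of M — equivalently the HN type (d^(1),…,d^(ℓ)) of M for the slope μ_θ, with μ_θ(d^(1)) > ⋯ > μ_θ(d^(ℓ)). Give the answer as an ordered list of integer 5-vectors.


Barcode: M ≅ I[1,1], I[1,2]^2, I[1,3], I[2,2], I[4,5], I[5,5]^2. HN layers by μ_θ (6 steps, strictly decreasing):
  μ^(1)=67; μ^(2)=28; μ^(3)=2; μ^(4)=-9/2; μ^(5)=-24; μ^(6)=-37

((0, 0, 1, 0, 0); (1, 0, 0, 0, 0); (3, 3, 0, 0, 0); (0, 0, 0, 1, 1); (0, 1, 0, 0, 0); (0, 0, 0, 0, 2))


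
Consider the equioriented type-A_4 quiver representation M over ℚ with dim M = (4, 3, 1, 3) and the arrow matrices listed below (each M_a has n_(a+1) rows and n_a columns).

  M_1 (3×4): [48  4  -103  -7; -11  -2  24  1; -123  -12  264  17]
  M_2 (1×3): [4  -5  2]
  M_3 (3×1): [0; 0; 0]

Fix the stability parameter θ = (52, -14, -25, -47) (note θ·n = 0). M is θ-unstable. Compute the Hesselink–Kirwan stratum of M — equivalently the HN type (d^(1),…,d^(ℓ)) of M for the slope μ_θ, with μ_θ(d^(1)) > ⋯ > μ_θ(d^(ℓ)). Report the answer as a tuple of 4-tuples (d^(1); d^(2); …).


Via rank(M_{q-1}∘⋯∘M_p): M ≅ I[1,1], I[1,2]^2, I[1,3], I[4,4]^3.
μ_θ-semistable layers: μ^(1)=52; μ^(2)=19; μ^(3)=13/3; μ^(4)=-47

((1, 0, 0, 0); (2, 2, 0, 0); (1, 1, 1, 0); (0, 0, 0, 3))


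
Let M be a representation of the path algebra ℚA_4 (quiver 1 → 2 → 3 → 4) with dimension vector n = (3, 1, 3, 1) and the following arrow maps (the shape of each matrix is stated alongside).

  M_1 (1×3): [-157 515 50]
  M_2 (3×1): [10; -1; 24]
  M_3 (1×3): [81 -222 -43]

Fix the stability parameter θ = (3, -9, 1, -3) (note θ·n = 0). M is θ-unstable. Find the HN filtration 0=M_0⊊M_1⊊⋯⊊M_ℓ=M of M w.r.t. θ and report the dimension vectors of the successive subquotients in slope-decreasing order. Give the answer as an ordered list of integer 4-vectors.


Via rank(M_{q-1}∘⋯∘M_p): M ≅ I[1,1]^2, I[1,3], I[3,3], I[3,4].
μ_θ-semistable layers: μ^(1)=3; μ^(2)=1; μ^(3)=-1; μ^(4)=-3

((2, 0, 0, 0); (0, 0, 2, 0); (0, 0, 1, 1); (1, 1, 0, 0))


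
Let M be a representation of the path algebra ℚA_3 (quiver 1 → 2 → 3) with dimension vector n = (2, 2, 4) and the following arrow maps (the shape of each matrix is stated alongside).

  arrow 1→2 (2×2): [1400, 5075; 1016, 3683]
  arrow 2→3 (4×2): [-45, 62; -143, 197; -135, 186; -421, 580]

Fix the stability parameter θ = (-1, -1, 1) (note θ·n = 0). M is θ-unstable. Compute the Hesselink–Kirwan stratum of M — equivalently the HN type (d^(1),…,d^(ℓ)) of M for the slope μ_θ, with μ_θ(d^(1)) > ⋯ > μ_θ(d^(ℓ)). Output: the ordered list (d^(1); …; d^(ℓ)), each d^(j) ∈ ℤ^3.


Interval decomposition of M: I[1,1], I[1,3], I[2,3], I[3,3]^2.
HN type (ℓ=2): μ^(1)=1; μ^(2)=-1

((0, 0, 4); (2, 2, 0))


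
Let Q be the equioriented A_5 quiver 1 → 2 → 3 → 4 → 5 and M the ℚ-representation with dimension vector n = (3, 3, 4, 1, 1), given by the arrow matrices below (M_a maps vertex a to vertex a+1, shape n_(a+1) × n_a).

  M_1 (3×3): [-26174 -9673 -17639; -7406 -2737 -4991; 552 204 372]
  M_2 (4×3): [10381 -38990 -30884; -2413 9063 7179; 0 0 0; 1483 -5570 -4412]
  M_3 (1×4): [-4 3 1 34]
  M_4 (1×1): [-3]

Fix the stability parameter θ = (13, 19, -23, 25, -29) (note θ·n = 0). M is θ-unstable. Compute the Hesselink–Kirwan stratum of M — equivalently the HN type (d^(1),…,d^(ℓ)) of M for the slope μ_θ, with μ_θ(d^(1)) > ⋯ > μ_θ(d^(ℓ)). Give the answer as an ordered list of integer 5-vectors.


Via rank(M_{q-1}∘⋯∘M_p): M ≅ I[1,1]^2, I[1,3], I[2,2], I[2,5], I[3,3]^2.
μ_θ-semistable layers: μ^(1)=19; μ^(2)=13; μ^(3)=3; μ^(4)=-2; μ^(5)=-23

((0, 1, 0, 0, 0); (2, 0, 0, 0, 0); (1, 1, 1, 0, 0); (0, 1, 1, 1, 1); (0, 0, 2, 0, 0))


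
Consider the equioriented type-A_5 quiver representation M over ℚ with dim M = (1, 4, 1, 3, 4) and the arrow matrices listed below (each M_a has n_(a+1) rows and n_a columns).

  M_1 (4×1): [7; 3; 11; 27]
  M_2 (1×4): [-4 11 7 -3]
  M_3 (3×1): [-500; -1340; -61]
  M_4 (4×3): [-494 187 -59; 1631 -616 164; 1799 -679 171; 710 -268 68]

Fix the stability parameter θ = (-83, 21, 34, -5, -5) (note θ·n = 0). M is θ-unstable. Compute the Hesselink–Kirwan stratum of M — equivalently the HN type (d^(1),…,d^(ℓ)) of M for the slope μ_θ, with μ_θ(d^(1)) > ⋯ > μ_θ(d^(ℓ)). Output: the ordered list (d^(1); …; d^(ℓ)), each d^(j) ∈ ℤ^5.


Interval decomposition of M: I[1,5], I[2,2]^3, I[4,4], I[4,5], I[5,5]^2.
HN type (ℓ=4): μ^(1)=21; μ^(2)=45/4; μ^(3)=-5; μ^(4)=-83

((0, 3, 0, 0, 0); (0, 1, 1, 1, 1); (0, 0, 0, 2, 3); (1, 0, 0, 0, 0))


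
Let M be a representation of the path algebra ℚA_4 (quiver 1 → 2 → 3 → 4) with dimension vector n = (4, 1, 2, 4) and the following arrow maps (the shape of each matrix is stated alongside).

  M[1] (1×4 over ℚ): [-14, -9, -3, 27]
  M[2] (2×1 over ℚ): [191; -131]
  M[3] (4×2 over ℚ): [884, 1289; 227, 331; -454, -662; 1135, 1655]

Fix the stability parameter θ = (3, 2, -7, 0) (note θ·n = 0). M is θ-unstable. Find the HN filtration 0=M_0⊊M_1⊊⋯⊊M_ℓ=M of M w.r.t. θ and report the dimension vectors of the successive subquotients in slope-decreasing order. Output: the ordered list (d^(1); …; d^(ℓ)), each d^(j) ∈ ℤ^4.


Interval decomposition of M: I[1,1]^3, I[1,4], I[3,4], I[4,4]^2.
HN type (ℓ=4): μ^(1)=3; μ^(2)=0; μ^(3)=-2/3; μ^(4)=-7

((3, 0, 0, 0); (0, 0, 0, 4); (1, 1, 1, 0); (0, 0, 1, 0))


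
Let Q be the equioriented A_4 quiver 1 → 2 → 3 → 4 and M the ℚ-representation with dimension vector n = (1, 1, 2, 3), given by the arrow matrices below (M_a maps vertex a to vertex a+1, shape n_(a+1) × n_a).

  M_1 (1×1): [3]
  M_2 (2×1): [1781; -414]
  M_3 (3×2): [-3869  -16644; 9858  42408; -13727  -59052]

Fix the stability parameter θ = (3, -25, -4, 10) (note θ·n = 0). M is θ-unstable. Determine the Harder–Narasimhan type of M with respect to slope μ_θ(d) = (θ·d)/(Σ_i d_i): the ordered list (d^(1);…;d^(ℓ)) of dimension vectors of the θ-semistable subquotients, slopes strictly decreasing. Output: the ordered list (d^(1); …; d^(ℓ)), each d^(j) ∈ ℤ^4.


Interval decomposition of M: I[1,4], I[3,3], I[4,4]^2.
HN type (ℓ=3): μ^(1)=10; μ^(2)=-4; μ^(3)=-11

((0, 0, 0, 3); (0, 0, 2, 0); (1, 1, 0, 0))


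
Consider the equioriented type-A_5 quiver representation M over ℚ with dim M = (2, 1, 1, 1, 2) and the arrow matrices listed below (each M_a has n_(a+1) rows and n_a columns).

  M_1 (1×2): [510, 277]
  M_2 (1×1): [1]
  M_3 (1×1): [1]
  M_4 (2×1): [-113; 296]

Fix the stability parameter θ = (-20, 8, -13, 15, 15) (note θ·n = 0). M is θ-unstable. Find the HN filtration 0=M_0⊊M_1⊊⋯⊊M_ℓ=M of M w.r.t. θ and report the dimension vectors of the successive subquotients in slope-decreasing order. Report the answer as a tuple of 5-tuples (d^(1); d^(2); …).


Barcode: M ≅ I[1,1], I[1,5], I[5,5]. HN layers by μ_θ (3 steps, strictly decreasing):
  μ^(1)=15; μ^(2)=-5/2; μ^(3)=-20

((0, 0, 0, 1, 2); (0, 1, 1, 0, 0); (2, 0, 0, 0, 0))


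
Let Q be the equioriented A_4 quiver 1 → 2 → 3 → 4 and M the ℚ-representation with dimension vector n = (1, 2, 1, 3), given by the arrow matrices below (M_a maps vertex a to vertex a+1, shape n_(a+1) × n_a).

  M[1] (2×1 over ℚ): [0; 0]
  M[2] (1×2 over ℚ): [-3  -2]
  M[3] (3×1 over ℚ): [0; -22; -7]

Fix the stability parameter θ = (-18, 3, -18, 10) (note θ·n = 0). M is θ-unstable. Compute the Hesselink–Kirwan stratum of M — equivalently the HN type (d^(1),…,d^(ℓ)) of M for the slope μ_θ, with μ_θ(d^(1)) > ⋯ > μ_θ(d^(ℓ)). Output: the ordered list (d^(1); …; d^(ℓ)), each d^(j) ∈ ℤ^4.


Barcode: M ≅ I[1,1], I[2,2], I[2,4], I[4,4]^2. HN layers by μ_θ (4 steps, strictly decreasing):
  μ^(1)=10; μ^(2)=3; μ^(3)=-15/2; μ^(4)=-18

((0, 0, 0, 3); (0, 1, 0, 0); (0, 1, 1, 0); (1, 0, 0, 0))


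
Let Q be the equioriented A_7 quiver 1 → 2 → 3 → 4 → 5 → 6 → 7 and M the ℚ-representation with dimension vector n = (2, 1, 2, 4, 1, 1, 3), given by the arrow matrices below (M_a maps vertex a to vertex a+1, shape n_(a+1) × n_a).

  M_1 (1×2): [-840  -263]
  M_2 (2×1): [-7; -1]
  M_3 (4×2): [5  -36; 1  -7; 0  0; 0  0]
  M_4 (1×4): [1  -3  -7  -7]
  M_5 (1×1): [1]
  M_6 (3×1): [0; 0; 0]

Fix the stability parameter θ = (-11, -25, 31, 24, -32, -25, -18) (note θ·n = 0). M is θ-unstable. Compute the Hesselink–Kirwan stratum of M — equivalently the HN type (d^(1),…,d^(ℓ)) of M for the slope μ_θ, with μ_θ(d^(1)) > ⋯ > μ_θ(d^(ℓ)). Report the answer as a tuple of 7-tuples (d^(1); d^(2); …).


Interval decomposition of M: I[1,1], I[1,6], I[3,4], I[4,4]^2, I[7,7]^3.
HN type (ℓ=5): μ^(1)=55/2; μ^(2)=24; μ^(3)=-1/2; μ^(4)=-11; μ^(5)=-18

((0, 0, 1, 1, 0, 0, 0); (0, 0, 0, 2, 0, 0, 0); (0, 0, 1, 1, 1, 1, 0); (1, 0, 0, 0, 0, 0, 0); (1, 1, 0, 0, 0, 0, 3))


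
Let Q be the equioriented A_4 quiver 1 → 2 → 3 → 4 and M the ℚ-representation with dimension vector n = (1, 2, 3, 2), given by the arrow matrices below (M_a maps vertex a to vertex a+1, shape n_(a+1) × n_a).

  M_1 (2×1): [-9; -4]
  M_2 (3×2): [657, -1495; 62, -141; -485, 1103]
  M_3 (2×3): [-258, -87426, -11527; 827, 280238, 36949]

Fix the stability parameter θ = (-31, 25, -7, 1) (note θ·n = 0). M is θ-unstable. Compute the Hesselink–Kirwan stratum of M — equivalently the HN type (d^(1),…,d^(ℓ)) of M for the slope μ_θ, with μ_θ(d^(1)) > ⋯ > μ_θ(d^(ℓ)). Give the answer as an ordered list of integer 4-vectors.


Via rank(M_{q-1}∘⋯∘M_p): M ≅ I[1,4], I[2,4], I[3,3].
μ_θ-semistable layers: μ^(1)=19/3; μ^(2)=-7; μ^(3)=-31

((0, 2, 2, 2); (0, 0, 1, 0); (1, 0, 0, 0))


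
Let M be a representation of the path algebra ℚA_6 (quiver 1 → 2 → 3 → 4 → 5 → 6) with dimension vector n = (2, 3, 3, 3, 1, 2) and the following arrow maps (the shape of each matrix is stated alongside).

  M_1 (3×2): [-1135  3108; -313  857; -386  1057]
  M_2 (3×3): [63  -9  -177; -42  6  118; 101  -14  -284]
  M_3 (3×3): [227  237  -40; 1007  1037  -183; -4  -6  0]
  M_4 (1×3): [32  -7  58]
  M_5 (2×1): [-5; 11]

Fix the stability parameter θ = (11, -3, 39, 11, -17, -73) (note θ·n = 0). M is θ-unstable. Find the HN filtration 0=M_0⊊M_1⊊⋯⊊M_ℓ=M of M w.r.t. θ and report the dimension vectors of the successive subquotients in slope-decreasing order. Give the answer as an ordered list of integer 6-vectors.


Barcode: M ≅ I[1,4], I[1,6], I[2,2], I[3,4], I[6,6]. HN layers by μ_θ (5 steps, strictly decreasing):
  μ^(1)=25; μ^(2)=4; μ^(3)=-3; μ^(4)=-16/3; μ^(5)=-73

((0, 0, 2, 2, 0, 0); (1, 1, 0, 0, 0, 0); (0, 1, 0, 0, 0, 0); (1, 1, 1, 1, 1, 1); (0, 0, 0, 0, 0, 1))


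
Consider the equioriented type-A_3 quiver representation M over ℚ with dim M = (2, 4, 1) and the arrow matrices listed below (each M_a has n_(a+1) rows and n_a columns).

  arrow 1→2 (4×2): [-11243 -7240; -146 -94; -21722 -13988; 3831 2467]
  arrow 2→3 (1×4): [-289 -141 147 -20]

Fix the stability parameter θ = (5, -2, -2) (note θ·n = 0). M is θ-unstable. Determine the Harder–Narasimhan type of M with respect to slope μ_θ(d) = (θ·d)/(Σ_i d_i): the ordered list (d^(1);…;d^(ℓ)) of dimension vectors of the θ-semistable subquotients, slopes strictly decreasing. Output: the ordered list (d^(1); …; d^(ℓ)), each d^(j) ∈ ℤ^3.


Interval decomposition of M: I[1,2], I[1,3], I[2,2]^2.
HN type (ℓ=3): μ^(1)=3/2; μ^(2)=1/3; μ^(3)=-2

((1, 1, 0); (1, 1, 1); (0, 2, 0))


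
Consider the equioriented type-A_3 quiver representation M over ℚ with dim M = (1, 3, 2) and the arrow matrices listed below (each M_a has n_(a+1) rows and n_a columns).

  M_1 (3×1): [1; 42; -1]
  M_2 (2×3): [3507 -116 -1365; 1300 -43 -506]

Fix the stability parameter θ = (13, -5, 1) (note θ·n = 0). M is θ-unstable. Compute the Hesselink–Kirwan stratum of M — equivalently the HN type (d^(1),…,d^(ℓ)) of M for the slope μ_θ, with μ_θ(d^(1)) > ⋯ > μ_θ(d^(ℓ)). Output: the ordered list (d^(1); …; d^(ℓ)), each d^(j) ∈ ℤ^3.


Barcode: M ≅ I[1,2], I[2,3]^2. HN layers by μ_θ (3 steps, strictly decreasing):
  μ^(1)=4; μ^(2)=1; μ^(3)=-5

((1, 1, 0); (0, 0, 2); (0, 2, 0))


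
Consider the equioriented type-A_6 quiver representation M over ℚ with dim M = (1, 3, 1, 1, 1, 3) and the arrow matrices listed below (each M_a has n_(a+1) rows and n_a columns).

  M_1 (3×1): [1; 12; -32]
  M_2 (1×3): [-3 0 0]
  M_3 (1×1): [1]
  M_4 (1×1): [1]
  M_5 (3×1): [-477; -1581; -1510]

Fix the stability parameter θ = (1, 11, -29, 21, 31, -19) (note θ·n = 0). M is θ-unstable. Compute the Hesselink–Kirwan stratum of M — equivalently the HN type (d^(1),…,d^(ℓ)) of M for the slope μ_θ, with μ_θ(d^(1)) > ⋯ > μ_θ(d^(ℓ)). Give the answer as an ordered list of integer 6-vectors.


Via rank(M_{q-1}∘⋯∘M_p): M ≅ I[1,6], I[2,2]^2, I[6,6]^2.
μ_θ-semistable layers: μ^(1)=11; μ^(2)=-17/3; μ^(3)=-19

((0, 2, 0, 1, 1, 1); (1, 1, 1, 0, 0, 0); (0, 0, 0, 0, 0, 2))


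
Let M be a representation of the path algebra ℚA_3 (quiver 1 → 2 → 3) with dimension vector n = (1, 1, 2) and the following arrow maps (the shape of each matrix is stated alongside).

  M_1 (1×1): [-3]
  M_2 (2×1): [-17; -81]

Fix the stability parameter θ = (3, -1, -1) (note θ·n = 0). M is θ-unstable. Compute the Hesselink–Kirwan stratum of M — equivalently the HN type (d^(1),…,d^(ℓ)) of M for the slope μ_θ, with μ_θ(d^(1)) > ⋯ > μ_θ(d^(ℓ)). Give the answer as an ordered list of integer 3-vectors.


Via rank(M_{q-1}∘⋯∘M_p): M ≅ I[1,3], I[3,3].
μ_θ-semistable layers: μ^(1)=1/3; μ^(2)=-1

((1, 1, 1); (0, 0, 1))


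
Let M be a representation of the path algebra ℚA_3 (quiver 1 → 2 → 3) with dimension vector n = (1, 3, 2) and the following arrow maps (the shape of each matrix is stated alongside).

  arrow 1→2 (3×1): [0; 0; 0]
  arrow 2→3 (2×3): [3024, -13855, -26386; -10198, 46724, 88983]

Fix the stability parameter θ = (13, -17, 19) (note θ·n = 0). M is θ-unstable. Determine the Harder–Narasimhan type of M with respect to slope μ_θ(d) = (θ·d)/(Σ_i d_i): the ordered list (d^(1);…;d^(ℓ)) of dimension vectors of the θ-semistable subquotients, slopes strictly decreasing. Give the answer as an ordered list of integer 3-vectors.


Barcode: M ≅ I[1,1], I[2,2], I[2,3]^2. HN layers by μ_θ (3 steps, strictly decreasing):
  μ^(1)=19; μ^(2)=13; μ^(3)=-17

((0, 0, 2); (1, 0, 0); (0, 3, 0))


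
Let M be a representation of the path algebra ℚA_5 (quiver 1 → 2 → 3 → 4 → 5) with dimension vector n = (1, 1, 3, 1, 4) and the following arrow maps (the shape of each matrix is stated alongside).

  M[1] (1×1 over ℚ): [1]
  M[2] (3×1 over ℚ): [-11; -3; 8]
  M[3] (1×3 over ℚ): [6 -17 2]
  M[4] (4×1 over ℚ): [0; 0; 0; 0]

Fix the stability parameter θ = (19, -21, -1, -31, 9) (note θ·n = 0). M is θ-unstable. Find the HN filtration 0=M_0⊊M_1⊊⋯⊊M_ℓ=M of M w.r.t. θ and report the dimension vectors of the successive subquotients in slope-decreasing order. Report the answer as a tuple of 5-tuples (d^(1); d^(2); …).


Barcode: M ≅ I[1,4], I[3,3]^2, I[5,5]^4. HN layers by μ_θ (3 steps, strictly decreasing):
  μ^(1)=9; μ^(2)=-1; μ^(3)=-17/2

((0, 0, 0, 0, 4); (0, 0, 2, 0, 0); (1, 1, 1, 1, 0))


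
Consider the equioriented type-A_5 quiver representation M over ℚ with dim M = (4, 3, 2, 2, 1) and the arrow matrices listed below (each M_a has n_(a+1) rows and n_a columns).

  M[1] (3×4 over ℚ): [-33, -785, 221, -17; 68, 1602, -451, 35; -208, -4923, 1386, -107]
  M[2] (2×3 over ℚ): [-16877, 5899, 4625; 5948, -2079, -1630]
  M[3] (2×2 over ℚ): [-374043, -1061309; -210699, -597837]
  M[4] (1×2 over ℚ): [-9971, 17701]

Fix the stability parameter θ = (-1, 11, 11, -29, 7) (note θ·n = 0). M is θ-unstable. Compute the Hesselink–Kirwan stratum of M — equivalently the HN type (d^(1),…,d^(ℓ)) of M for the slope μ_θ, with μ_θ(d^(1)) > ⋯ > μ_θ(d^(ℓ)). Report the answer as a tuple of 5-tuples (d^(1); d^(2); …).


Interval decomposition of M: I[1,1], I[1,2], I[1,3], I[1,5], I[4,4].
HN type (ℓ=5): μ^(1)=11; μ^(2)=7; μ^(3)=-1; μ^(4)=-2; μ^(5)=-29

((0, 2, 1, 0, 0); (0, 0, 0, 0, 1); (3, 0, 0, 0, 0); (1, 1, 1, 1, 0); (0, 0, 0, 1, 0))


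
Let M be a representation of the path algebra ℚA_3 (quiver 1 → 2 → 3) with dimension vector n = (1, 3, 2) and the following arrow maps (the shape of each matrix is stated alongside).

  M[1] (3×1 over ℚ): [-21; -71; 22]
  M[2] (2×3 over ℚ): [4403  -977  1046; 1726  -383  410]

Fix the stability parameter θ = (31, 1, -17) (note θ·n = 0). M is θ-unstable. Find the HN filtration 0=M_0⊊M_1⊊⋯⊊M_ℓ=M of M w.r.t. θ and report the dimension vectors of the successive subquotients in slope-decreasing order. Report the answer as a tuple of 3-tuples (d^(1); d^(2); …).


Via rank(M_{q-1}∘⋯∘M_p): M ≅ I[1,3], I[2,2], I[2,3].
μ_θ-semistable layers: μ^(1)=5; μ^(2)=1; μ^(3)=-8

((1, 1, 1); (0, 1, 0); (0, 1, 1))


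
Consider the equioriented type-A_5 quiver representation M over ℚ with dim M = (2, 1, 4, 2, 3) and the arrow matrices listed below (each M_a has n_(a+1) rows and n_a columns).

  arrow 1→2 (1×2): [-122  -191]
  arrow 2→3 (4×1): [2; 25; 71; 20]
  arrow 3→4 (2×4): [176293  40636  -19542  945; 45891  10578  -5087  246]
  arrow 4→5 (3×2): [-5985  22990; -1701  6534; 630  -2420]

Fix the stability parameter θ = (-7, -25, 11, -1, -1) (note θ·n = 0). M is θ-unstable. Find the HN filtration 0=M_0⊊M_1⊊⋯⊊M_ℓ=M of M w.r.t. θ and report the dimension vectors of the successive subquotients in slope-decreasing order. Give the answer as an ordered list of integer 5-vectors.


Barcode: M ≅ I[1,1], I[1,5], I[3,3]^2, I[3,4], I[5,5]^2. HN layers by μ_θ (6 steps, strictly decreasing):
  μ^(1)=11; μ^(2)=5; μ^(3)=3; μ^(4)=-1; μ^(5)=-7; μ^(6)=-16

((0, 0, 2, 0, 0); (0, 0, 1, 1, 0); (0, 0, 1, 1, 1); (0, 0, 0, 0, 2); (1, 0, 0, 0, 0); (1, 1, 0, 0, 0))


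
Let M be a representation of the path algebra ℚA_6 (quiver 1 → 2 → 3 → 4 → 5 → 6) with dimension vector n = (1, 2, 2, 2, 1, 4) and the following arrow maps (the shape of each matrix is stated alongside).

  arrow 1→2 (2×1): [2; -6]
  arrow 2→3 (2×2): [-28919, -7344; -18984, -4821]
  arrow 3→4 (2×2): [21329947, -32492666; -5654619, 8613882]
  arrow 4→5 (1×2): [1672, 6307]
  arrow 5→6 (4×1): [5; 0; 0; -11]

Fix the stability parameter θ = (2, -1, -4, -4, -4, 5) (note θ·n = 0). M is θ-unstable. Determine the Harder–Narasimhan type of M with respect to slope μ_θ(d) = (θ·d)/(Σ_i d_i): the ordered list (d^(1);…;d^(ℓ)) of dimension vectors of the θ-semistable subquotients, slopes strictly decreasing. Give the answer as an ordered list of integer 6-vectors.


Interval decomposition of M: I[1,6], I[2,3], I[4,4], I[6,6]^3.
HN type (ℓ=4): μ^(1)=5; μ^(2)=-11/5; μ^(3)=-5/2; μ^(4)=-4

((0, 0, 0, 0, 0, 4); (1, 1, 1, 1, 1, 0); (0, 1, 1, 0, 0, 0); (0, 0, 0, 1, 0, 0))


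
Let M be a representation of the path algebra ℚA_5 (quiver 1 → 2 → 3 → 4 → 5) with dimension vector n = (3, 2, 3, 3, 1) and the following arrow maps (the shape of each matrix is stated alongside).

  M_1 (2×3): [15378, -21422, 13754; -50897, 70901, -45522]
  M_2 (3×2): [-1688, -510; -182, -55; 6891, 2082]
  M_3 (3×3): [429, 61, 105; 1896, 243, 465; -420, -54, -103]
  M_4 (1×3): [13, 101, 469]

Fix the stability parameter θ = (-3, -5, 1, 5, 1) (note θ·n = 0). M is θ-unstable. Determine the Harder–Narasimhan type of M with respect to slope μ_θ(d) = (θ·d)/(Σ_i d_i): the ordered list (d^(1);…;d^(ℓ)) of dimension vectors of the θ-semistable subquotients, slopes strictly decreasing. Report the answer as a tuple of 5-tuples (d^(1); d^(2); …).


Interval decomposition of M: I[1,1], I[1,4], I[1,5], I[3,4].
HN type (ℓ=5): μ^(1)=5; μ^(2)=3; μ^(3)=1; μ^(4)=-3; μ^(5)=-4

((0, 0, 0, 2, 0); (0, 0, 0, 1, 1); (0, 0, 3, 0, 0); (1, 0, 0, 0, 0); (2, 2, 0, 0, 0))


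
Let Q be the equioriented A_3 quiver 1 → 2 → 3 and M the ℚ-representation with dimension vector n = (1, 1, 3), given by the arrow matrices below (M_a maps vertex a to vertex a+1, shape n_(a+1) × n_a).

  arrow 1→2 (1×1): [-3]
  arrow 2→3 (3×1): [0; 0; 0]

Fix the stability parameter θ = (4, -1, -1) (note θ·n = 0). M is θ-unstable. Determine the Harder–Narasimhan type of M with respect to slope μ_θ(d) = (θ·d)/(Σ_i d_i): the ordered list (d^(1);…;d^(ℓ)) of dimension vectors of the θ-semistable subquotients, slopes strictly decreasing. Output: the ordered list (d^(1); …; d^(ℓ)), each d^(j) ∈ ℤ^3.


Barcode: M ≅ I[1,2], I[3,3]^3. HN layers by μ_θ (2 steps, strictly decreasing):
  μ^(1)=3/2; μ^(2)=-1

((1, 1, 0); (0, 0, 3))


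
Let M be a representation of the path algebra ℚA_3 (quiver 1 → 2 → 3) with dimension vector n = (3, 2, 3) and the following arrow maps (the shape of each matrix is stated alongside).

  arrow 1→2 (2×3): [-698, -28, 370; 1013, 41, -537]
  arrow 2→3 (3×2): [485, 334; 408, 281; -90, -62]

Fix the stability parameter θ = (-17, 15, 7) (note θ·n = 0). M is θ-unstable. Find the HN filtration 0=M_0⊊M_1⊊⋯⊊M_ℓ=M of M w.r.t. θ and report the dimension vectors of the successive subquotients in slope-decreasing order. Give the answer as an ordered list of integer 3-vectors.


Via rank(M_{q-1}∘⋯∘M_p): M ≅ I[1,1], I[1,3]^2, I[3,3].
μ_θ-semistable layers: μ^(1)=11; μ^(2)=7; μ^(3)=-17

((0, 2, 2); (0, 0, 1); (3, 0, 0))


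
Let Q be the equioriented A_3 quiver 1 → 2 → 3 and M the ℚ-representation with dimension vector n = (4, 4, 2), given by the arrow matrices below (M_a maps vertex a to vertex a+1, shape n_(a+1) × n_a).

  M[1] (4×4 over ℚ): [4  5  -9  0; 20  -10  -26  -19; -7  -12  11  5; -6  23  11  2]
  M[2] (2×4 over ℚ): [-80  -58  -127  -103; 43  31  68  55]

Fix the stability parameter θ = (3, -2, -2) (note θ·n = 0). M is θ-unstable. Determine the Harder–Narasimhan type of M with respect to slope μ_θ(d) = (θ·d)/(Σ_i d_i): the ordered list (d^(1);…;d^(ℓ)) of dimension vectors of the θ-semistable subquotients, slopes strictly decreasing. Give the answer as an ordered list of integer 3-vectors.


Via rank(M_{q-1}∘⋯∘M_p): M ≅ I[1,2]^2, I[1,3]^2.
μ_θ-semistable layers: μ^(1)=1/2; μ^(2)=-1/3

((2, 2, 0); (2, 2, 2))


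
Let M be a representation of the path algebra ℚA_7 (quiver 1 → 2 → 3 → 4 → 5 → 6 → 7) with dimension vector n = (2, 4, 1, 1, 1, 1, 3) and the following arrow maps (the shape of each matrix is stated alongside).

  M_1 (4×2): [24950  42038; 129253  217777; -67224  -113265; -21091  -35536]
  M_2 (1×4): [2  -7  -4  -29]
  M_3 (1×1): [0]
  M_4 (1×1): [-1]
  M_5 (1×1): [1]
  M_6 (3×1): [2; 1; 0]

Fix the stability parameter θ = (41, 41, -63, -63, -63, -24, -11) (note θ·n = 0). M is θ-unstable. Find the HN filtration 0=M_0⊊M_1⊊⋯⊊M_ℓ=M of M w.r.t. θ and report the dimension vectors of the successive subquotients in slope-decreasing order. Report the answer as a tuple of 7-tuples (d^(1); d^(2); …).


Barcode: M ≅ I[1,2], I[1,3], I[2,2]^2, I[4,7], I[7,7]^2. HN layers by μ_θ (5 steps, strictly decreasing):
  μ^(1)=41; μ^(2)=19/3; μ^(3)=-11; μ^(4)=-24; μ^(5)=-63

((1, 3, 0, 0, 0, 0, 0); (1, 1, 1, 0, 0, 0, 0); (0, 0, 0, 0, 0, 0, 3); (0, 0, 0, 0, 0, 1, 0); (0, 0, 0, 1, 1, 0, 0))


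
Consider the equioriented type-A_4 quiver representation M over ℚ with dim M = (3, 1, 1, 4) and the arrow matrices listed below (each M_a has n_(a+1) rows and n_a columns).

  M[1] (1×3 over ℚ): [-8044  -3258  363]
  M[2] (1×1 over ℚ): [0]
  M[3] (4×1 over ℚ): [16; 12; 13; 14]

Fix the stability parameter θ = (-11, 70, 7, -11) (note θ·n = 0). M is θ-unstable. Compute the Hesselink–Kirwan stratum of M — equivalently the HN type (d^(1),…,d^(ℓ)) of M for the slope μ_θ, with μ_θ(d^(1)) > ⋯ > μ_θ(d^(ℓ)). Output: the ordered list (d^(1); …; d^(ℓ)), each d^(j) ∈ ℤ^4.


Barcode: M ≅ I[1,1]^2, I[1,2], I[3,4], I[4,4]^3. HN layers by μ_θ (3 steps, strictly decreasing):
  μ^(1)=70; μ^(2)=-2; μ^(3)=-11

((0, 1, 0, 0); (0, 0, 1, 1); (3, 0, 0, 3))


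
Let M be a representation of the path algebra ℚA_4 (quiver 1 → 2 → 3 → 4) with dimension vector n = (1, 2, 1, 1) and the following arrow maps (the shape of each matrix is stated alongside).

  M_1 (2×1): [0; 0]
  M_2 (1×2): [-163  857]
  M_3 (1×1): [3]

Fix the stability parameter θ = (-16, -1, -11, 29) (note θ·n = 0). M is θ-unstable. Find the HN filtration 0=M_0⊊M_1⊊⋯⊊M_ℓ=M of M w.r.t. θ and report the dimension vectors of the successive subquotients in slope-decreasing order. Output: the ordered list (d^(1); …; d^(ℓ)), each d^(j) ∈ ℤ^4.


Via rank(M_{q-1}∘⋯∘M_p): M ≅ I[1,1], I[2,2], I[2,4].
μ_θ-semistable layers: μ^(1)=29; μ^(2)=-1; μ^(3)=-6; μ^(4)=-16

((0, 0, 0, 1); (0, 1, 0, 0); (0, 1, 1, 0); (1, 0, 0, 0))


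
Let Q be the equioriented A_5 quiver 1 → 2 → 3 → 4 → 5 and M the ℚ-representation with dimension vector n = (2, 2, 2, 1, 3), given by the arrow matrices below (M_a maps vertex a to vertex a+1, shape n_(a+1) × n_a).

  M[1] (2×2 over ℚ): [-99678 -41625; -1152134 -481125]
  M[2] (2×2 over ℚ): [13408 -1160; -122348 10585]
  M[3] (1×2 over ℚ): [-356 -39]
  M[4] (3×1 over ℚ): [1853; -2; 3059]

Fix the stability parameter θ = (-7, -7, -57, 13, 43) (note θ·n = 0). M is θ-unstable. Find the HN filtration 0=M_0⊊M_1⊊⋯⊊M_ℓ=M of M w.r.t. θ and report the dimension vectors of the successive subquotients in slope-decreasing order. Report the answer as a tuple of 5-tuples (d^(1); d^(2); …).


Via rank(M_{q-1}∘⋯∘M_p): M ≅ I[1,1], I[1,5], I[2,2], I[3,3], I[5,5]^2.
μ_θ-semistable layers: μ^(1)=43; μ^(2)=13; μ^(3)=-7; μ^(4)=-71/3; μ^(5)=-57

((0, 0, 0, 0, 3); (0, 0, 0, 1, 0); (1, 1, 0, 0, 0); (1, 1, 1, 0, 0); (0, 0, 1, 0, 0))


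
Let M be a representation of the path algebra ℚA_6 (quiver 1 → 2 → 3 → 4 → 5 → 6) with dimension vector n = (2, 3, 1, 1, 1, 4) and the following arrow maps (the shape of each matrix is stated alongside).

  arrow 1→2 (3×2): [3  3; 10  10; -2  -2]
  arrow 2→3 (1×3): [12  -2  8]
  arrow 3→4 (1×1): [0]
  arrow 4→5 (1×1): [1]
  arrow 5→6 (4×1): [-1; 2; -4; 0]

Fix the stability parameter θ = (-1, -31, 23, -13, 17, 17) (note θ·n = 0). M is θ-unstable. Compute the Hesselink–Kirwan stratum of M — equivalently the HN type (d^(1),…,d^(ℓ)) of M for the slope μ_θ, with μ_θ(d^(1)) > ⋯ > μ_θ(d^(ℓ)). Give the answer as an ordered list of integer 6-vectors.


Interval decomposition of M: I[1,1], I[1,2], I[2,2], I[2,3], I[4,6], I[6,6]^3.
HN type (ℓ=6): μ^(1)=23; μ^(2)=17; μ^(3)=-1; μ^(4)=-13; μ^(5)=-16; μ^(6)=-31

((0, 0, 1, 0, 0, 0); (0, 0, 0, 0, 1, 4); (1, 0, 0, 0, 0, 0); (0, 0, 0, 1, 0, 0); (1, 1, 0, 0, 0, 0); (0, 2, 0, 0, 0, 0))


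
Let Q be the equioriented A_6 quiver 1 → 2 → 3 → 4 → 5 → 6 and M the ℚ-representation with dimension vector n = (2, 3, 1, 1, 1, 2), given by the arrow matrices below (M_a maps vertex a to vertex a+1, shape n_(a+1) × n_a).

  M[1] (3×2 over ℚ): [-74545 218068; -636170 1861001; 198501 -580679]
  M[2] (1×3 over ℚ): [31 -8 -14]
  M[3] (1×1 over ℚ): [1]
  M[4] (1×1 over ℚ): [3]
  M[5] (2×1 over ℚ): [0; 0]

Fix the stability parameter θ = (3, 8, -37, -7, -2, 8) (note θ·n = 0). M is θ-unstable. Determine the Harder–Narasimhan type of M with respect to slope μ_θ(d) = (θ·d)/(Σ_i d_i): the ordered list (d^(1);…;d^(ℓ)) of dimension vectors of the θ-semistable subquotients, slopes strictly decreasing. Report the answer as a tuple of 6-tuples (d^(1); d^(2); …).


Barcode: M ≅ I[1,2], I[1,5], I[2,2], I[6,6]^2. HN layers by μ_θ (5 steps, strictly decreasing):
  μ^(1)=8; μ^(2)=3; μ^(3)=-2; μ^(4)=-7; μ^(5)=-26/3

((0, 2, 0, 0, 0, 2); (1, 0, 0, 0, 0, 0); (0, 0, 0, 0, 1, 0); (0, 0, 0, 1, 0, 0); (1, 1, 1, 0, 0, 0))


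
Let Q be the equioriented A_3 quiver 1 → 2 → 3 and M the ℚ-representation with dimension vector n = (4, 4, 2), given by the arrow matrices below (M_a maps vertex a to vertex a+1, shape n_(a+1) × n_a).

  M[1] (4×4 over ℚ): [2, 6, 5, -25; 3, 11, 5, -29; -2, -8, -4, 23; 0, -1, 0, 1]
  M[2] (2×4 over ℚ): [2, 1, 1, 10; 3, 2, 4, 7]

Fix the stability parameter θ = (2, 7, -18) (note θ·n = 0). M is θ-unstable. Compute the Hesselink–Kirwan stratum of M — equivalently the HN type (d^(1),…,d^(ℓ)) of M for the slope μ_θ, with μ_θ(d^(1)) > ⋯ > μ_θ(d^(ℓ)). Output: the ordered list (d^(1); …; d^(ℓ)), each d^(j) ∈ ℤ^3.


Barcode: M ≅ I[1,2]^2, I[1,3]^2. HN layers by μ_θ (3 steps, strictly decreasing):
  μ^(1)=7; μ^(2)=2; μ^(3)=-3

((0, 2, 0); (2, 0, 0); (2, 2, 2))


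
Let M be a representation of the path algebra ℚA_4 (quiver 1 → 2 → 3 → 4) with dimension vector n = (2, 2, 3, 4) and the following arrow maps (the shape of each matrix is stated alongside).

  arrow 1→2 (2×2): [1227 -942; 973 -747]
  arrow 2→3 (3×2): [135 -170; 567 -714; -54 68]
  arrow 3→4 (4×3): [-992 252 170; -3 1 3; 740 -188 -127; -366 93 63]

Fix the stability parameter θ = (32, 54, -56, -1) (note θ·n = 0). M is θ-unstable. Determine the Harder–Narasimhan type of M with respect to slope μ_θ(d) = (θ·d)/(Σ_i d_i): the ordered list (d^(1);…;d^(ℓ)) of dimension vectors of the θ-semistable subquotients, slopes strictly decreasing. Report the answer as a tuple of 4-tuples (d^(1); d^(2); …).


Barcode: M ≅ I[1,2], I[1,4], I[3,4]^2, I[4,4]. HN layers by μ_θ (5 steps, strictly decreasing):
  μ^(1)=54; μ^(2)=32; μ^(3)=29/4; μ^(4)=-1; μ^(5)=-56

((0, 1, 0, 0); (1, 0, 0, 0); (1, 1, 1, 1); (0, 0, 0, 3); (0, 0, 2, 0))


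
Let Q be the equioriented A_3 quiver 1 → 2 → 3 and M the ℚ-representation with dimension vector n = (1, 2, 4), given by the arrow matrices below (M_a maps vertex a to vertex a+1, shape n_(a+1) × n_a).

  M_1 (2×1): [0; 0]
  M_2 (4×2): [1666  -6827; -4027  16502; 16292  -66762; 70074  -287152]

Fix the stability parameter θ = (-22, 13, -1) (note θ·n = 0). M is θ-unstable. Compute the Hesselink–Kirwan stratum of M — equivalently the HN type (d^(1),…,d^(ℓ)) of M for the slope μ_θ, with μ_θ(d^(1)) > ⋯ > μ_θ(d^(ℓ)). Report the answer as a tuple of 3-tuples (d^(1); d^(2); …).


Barcode: M ≅ I[1,1], I[2,3]^2, I[3,3]^2. HN layers by μ_θ (3 steps, strictly decreasing):
  μ^(1)=6; μ^(2)=-1; μ^(3)=-22

((0, 2, 2); (0, 0, 2); (1, 0, 0))


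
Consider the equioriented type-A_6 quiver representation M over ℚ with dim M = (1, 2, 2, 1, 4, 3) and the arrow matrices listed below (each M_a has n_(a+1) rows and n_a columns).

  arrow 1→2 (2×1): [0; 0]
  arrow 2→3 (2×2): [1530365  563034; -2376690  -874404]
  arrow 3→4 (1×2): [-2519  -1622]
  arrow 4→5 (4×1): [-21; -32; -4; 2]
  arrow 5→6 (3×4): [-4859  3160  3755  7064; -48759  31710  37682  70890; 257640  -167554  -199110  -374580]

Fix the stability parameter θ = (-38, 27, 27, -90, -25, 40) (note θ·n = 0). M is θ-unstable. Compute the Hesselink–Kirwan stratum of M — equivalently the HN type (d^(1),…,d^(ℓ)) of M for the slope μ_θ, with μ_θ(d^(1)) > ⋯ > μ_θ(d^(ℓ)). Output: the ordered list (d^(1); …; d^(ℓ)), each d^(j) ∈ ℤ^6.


Interval decomposition of M: I[1,1], I[2,2], I[2,6], I[3,3], I[5,5], I[5,6]^2.
HN type (ℓ=5): μ^(1)=40; μ^(2)=27; μ^(3)=-61/4; μ^(4)=-25; μ^(5)=-38

((0, 0, 0, 0, 0, 3); (0, 1, 1, 0, 0, 0); (0, 1, 1, 1, 1, 0); (0, 0, 0, 0, 3, 0); (1, 0, 0, 0, 0, 0))


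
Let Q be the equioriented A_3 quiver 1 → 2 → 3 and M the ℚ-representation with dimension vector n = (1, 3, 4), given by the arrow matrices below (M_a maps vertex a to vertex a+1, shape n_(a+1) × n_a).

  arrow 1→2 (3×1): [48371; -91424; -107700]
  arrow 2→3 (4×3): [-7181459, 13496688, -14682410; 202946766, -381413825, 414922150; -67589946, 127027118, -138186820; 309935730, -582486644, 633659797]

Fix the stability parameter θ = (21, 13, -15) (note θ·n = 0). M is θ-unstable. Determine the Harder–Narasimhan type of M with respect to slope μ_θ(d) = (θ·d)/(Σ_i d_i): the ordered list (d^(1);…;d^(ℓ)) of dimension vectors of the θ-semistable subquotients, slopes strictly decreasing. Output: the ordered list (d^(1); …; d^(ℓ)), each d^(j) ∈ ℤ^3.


Barcode: M ≅ I[1,3], I[2,3]^2, I[3,3]. HN layers by μ_θ (3 steps, strictly decreasing):
  μ^(1)=19/3; μ^(2)=-1; μ^(3)=-15

((1, 1, 1); (0, 2, 2); (0, 0, 1))


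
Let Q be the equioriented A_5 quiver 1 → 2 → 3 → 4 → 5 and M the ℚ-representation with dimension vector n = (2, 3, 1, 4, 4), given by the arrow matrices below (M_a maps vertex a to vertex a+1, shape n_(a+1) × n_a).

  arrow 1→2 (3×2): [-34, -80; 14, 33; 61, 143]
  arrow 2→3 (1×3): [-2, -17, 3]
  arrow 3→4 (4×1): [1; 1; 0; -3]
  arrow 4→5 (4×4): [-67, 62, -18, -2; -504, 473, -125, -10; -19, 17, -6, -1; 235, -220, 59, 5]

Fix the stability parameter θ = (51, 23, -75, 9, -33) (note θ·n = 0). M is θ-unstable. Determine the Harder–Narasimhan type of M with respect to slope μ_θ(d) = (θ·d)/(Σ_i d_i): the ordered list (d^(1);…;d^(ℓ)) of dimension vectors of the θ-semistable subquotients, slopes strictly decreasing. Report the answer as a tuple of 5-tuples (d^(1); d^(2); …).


Barcode: M ≅ I[1,2], I[1,5], I[2,2], I[4,4], I[4,5]^2, I[5,5]. HN layers by μ_θ (6 steps, strictly decreasing):
  μ^(1)=37; μ^(2)=23; μ^(3)=9; μ^(4)=-5; μ^(5)=-12; μ^(6)=-33

((1, 1, 0, 0, 0); (0, 1, 0, 0, 0); (0, 0, 0, 1, 0); (1, 1, 1, 1, 1); (0, 0, 0, 2, 2); (0, 0, 0, 0, 1))


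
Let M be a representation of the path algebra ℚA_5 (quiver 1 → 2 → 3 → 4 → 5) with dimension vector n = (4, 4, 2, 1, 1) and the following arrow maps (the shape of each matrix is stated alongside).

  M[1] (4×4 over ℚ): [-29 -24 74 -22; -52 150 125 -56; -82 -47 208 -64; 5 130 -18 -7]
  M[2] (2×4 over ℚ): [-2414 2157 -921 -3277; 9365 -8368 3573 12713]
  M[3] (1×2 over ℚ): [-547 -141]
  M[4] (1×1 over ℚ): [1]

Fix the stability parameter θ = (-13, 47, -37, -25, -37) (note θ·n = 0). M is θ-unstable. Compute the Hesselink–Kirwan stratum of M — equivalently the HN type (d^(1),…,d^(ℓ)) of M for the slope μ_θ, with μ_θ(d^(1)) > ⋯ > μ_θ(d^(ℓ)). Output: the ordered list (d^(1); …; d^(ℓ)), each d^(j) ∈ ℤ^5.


Barcode: M ≅ I[1,2]^2, I[1,3], I[1,5]. HN layers by μ_θ (3 steps, strictly decreasing):
  μ^(1)=47; μ^(2)=5; μ^(3)=-13

((0, 2, 0, 0, 0); (0, 1, 1, 0, 0); (4, 1, 1, 1, 1))


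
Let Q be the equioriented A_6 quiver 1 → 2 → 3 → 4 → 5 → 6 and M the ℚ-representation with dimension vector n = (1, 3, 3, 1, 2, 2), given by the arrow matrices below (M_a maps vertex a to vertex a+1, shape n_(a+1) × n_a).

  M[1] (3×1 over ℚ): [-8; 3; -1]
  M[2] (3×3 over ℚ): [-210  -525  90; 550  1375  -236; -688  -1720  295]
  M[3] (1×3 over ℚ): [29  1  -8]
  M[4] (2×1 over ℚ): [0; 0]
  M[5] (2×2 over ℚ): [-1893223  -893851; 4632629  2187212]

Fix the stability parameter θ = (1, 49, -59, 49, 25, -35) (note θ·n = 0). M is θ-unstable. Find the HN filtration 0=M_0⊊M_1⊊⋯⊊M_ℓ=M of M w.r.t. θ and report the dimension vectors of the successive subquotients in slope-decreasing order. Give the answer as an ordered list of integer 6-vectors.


Via rank(M_{q-1}∘⋯∘M_p): M ≅ I[1,4], I[2,2], I[2,3], I[3,3], I[5,6]^2.
μ_θ-semistable layers: μ^(1)=49; μ^(2)=-3; μ^(3)=-5; μ^(4)=-59

((0, 1, 0, 1, 0, 0); (1, 1, 1, 0, 0, 0); (0, 1, 1, 0, 2, 2); (0, 0, 1, 0, 0, 0))


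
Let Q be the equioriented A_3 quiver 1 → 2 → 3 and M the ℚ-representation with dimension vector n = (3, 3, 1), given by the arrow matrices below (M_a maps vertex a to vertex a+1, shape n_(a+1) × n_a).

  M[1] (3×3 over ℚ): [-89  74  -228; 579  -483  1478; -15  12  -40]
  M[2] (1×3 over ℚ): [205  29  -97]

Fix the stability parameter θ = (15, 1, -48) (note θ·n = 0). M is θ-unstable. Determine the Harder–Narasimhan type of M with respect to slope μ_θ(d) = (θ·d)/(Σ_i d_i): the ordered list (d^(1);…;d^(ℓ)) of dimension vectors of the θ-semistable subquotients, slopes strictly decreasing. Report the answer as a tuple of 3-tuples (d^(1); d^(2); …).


Interval decomposition of M: I[1,1], I[1,2], I[1,3], I[2,2].
HN type (ℓ=4): μ^(1)=15; μ^(2)=8; μ^(3)=1; μ^(4)=-32/3

((1, 0, 0); (1, 1, 0); (0, 1, 0); (1, 1, 1))


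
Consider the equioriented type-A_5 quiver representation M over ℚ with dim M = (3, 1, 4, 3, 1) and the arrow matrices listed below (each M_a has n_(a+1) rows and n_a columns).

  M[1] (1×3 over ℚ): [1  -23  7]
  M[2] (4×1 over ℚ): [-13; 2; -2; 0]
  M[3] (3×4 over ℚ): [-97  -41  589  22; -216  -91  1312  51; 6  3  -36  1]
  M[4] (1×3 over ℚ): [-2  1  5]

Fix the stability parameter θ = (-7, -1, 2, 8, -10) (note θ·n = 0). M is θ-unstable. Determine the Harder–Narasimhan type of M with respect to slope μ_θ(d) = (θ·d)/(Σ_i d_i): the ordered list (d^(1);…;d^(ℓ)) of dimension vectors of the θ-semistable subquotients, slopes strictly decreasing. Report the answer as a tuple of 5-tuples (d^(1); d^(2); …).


Barcode: M ≅ I[1,1]^2, I[1,4], I[3,3], I[3,4], I[3,5]. HN layers by μ_θ (5 steps, strictly decreasing):
  μ^(1)=8; μ^(2)=2; μ^(3)=0; μ^(4)=-1; μ^(5)=-7

((0, 0, 0, 2, 0); (0, 0, 3, 0, 0); (0, 0, 1, 1, 1); (0, 1, 0, 0, 0); (3, 0, 0, 0, 0))


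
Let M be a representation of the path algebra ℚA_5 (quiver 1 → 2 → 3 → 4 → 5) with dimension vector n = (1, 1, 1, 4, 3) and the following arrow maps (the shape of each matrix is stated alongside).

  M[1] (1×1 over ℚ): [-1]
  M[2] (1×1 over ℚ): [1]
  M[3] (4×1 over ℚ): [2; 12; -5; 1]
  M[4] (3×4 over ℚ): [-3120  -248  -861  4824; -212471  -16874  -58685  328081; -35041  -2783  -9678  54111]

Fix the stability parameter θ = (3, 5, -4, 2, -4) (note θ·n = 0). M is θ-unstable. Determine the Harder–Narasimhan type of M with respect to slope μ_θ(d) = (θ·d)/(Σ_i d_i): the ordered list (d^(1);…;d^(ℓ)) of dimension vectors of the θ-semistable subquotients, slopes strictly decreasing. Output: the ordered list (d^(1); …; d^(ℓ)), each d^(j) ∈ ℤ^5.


Via rank(M_{q-1}∘⋯∘M_p): M ≅ I[1,5], I[4,4], I[4,5]^2.
μ_θ-semistable layers: μ^(1)=2; μ^(2)=2/5; μ^(3)=-1

((0, 0, 0, 1, 0); (1, 1, 1, 1, 1); (0, 0, 0, 2, 2))


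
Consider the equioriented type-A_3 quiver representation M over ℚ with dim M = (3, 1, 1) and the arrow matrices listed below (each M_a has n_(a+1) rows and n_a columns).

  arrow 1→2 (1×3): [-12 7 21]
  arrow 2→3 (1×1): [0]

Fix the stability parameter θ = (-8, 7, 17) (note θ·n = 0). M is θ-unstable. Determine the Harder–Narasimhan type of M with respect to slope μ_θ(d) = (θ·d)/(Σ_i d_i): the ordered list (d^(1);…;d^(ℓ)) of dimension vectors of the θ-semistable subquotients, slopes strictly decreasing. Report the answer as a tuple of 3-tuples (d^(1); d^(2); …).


Interval decomposition of M: I[1,1]^2, I[1,2], I[3,3].
HN type (ℓ=3): μ^(1)=17; μ^(2)=7; μ^(3)=-8

((0, 0, 1); (0, 1, 0); (3, 0, 0))
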